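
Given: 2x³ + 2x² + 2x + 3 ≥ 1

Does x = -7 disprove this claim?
Substitute x = -7 into the relation:
x = -7: LHS = 2·(-7)³ + 2·(-7)² + 2·(-7) + 3 = -599; -599 ≥ 1 — FAILS

Since the claim fails at x = -7, this value is a counterexample.

Answer: Yes, x = -7 is a counterexample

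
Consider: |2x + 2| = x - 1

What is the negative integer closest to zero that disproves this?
Testing negative integers from -1 downward:
x = -1: LHS = |2·(-1) + 2| = |0| = 0, RHS = (-1) - 1 = -2; 0 = -2 — FAILS  ← closest negative counterexample to 0

Answer: x = -1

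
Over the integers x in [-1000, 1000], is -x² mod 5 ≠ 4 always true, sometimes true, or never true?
Holds at x = 0: LHS = (-0²) mod 5 = 0 mod 5 = 0; 0 ≠ 4 — holds
Fails at x = 1: LHS = (-1²) mod 5 = (-1) mod 5 = 4; 4 ≠ 4 — FAILS
It is satisfied by some integers in the range but not all.

Answer: Sometimes true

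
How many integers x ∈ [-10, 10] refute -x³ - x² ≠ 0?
Counterexamples in [-10, 10]: {-1, 0}.

Counting them gives 2 values.

Answer: 2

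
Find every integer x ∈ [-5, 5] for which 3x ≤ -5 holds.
Holds for: {-5, -4, -3, -2}
Fails for: {-1, 0, 1, 2, 3, 4, 5}

Answer: {-5, -4, -3, -2}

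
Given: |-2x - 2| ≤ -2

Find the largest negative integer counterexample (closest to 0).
Testing negative integers from -1 downward:
x = -1: LHS = |-2·(-1) - 2| = |0| = 0; 0 ≤ -2 — FAILS  ← closest negative counterexample to 0

Answer: x = -1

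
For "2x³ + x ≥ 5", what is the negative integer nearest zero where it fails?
Testing negative integers from -1 downward:
x = -1: LHS = 2·(-1)³ + (-1) = -3; -3 ≥ 5 — FAILS  ← closest negative counterexample to 0

Answer: x = -1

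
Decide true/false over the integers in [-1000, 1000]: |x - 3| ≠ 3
The claim fails at x = 0:
x = 0: LHS = |0 - 3| = |-3| = 3; 3 ≠ 3 — FAILS

Because a single integer refutes it, the statement is false.

Answer: False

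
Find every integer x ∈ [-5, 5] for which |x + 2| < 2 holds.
Holds for: {-3, -2, -1}
Fails for: {-5, -4, 0, 1, 2, 3, 4, 5}

Answer: {-3, -2, -1}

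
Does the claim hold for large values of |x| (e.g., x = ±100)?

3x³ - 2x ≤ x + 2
x = 100: LHS = 3·100³ - 2·100 = 2999800, RHS = 100 + 2 = 102; 2999800 ≤ 102 — FAILS
x = -100: LHS = 3·(-100)³ - 2·(-100) = -2999800, RHS = (-100) + 2 = -98; -2999800 ≤ -98 — holds

Answer: Partially: fails for x = 100, holds for x = -100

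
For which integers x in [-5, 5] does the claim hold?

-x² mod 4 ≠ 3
Holds for: {-4, -2, 0, 2, 4}
Fails for: {-5, -3, -1, 1, 3, 5}

Answer: {-4, -2, 0, 2, 4}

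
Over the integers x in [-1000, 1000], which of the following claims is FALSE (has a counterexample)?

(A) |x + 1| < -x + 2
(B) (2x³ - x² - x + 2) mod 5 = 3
(A) x = 1: LHS = |1 + 1| = |2| = 2, RHS = -1 + 2 = 1; 2 < 1 — FAILS
(B) x = 0: LHS = (2·0³ - 0² - 0 + 2) mod 5 = 2 mod 5 = 2; 2 = 3 — FAILS

Answer: Both A and B are false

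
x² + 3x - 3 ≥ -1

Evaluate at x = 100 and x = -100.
x = 100: LHS = 100² + 3·100 - 3 = 10297; 10297 ≥ -1 — holds
x = -100: LHS = (-100)² + 3·(-100) - 3 = 9697; 9697 ≥ -1 — holds

Answer: Yes, holds for both x = 100 and x = -100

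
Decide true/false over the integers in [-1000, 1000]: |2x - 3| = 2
The claim fails at x = 0:
x = 0: LHS = |2·0 - 3| = |-3| = 3; 3 = 2 — FAILS

Because a single integer refutes it, the statement is false.

Answer: False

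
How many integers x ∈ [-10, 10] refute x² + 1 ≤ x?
Counterexamples in [-10, 10]: {-10, -9, -8, -7, -6, -5, -4, -3, -2, -1, 0, 1, 2, 3, 4, 5, 6, 7, 8, 9, 10}.

Counting them gives 21 values.

Answer: 21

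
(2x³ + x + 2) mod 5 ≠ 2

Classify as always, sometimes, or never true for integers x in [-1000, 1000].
Holds at x = 1: LHS = (2·1³ + 1 + 2) mod 5 = 5 mod 5 = 0; 0 ≠ 2 — holds
Fails at x = 0: LHS = (2·0³ + 0 + 2) mod 5 = 2 mod 5 = 2; 2 ≠ 2 — FAILS
It is satisfied by some integers in the range but not all.

Answer: Sometimes true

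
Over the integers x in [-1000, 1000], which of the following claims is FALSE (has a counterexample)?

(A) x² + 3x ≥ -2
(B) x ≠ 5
(A) Over all integers in [-1000, 1000], LHS − RHS is smallest at x = -1, where it equals 0:
x = -1: LHS = (-1)² + 3·(-1) = -2; -2 ≥ -2 — holds
At the ends of the range:
x = -1000: LHS = (-1000)² + 3·(-1000) = 997000; 997000 ≥ -2 — holds
x = 1000: LHS = 1000² + 3·1000 = 1003000; 1003000 ≥ -2 — holds
Hence LHS − RHS is never negative, i.e. LHS ≥ RHS throughout, so the relation holds for every integer in [-1000, 1000].

(B) x = 5: 5 ≠ 5 — FAILS

Only (B) has a counterexample.

Answer: B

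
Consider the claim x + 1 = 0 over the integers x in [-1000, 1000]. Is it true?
The claim fails at x = 0:
x = 0: LHS = 0 + 1 = 1; 1 = 0 — FAILS

Because a single integer refutes it, the statement is false.

Answer: False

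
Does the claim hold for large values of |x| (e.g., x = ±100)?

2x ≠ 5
x = 100: LHS = 2·100 = 200; 200 ≠ 5 — holds
x = -100: LHS = 2·(-100) = -200; -200 ≠ 5 — holds

Answer: Yes, holds for both x = 100 and x = -100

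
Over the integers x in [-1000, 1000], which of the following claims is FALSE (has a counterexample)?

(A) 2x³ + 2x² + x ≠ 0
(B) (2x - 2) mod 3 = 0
(A) x = 0: LHS = 2·0³ + 2·0² + 0 = 0; 0 ≠ 0 — FAILS
(B) x = 0: LHS = (2·0 - 2) mod 3 = (-2) mod 3 = 1; 1 = 0 — FAILS

Answer: Both A and B are false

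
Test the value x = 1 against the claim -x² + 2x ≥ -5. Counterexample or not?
Substitute x = 1 into the relation:
x = 1: LHS = -1² + 2·1 = 1; 1 ≥ -5 — holds

The claim holds here, so x = 1 is not a counterexample. (A counterexample exists elsewhere, e.g. x = -2.)

Answer: No, x = 1 is not a counterexample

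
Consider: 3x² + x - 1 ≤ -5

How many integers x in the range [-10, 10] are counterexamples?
Counterexamples in [-10, 10]: {-10, -9, -8, -7, -6, -5, -4, -3, -2, -1, 0, 1, 2, 3, 4, 5, 6, 7, 8, 9, 10}.

Counting them gives 21 values.

Answer: 21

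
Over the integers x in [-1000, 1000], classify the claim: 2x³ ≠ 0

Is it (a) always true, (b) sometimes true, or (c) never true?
Holds at x = 1: LHS = 2·1³ = 2; 2 ≠ 0 — holds
Fails at x = 0: LHS = 2·0³ = 0; 0 ≠ 0 — FAILS
It is satisfied by some integers in the range but not all.

Answer: Sometimes true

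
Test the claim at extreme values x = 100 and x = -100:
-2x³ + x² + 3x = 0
x = 100: LHS = -2·100³ + 100² + 3·100 = -1989700; -1989700 = 0 — FAILS
x = -100: LHS = -2·(-100)³ + (-100)² + 3·(-100) = 2009700; 2009700 = 0 — FAILS

Answer: No, fails for both x = 100 and x = -100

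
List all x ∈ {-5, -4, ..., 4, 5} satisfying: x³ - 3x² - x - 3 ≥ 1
Holds for: {4, 5}
Fails for: {-5, -4, -3, -2, -1, 0, 1, 2, 3}

Answer: {4, 5}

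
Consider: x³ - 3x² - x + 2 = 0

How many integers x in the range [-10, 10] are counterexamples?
Counterexamples in [-10, 10]: {-10, -9, -8, -7, -6, -5, -4, -3, -2, -1, 0, 1, 2, 3, 4, 5, 6, 7, 8, 9, 10}.

Counting them gives 21 values.

Answer: 21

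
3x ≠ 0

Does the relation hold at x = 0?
x = 0: LHS = 3·0 = 0; 0 ≠ 0 — FAILS

The relation fails at x = 0, so x = 0 is a counterexample.

Answer: No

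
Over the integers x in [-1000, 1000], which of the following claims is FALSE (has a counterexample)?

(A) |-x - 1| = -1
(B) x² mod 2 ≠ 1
(A) x = 0: LHS = |-0 - 1| = |-1| = 1; 1 = -1 — FAILS
(B) x = 1: LHS = (1²) mod 2 = 1 mod 2 = 1; 1 ≠ 1 — FAILS

Answer: Both A and B are false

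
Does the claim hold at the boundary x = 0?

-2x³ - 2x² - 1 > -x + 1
x = 0: LHS = -2·0³ - 2·0² - 1 = -1, RHS = -0 + 1 = 1; -1 > 1 — FAILS

The relation fails at x = 0, so x = 0 is a counterexample.

Answer: No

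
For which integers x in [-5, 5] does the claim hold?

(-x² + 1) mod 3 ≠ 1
Holds for: {-5, -4, -2, -1, 1, 2, 4, 5}
Fails for: {-3, 0, 3}

Answer: {-5, -4, -2, -1, 1, 2, 4, 5}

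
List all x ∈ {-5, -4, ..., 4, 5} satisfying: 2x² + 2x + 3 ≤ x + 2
Over all integers in [-5, 5], LHS − RHS is smallest at x = 0, where it equals 1:
x = 0: LHS = 2·0² + 2·0 + 3 = 3, RHS = 0 + 2 = 2; 3 ≤ 2 — FAILS
At the ends of the range:
x = -5: LHS = 2·(-5)² + 2·(-5) + 3 = 43, RHS = (-5) + 2 = -3; 43 ≤ -3 — FAILS
x = 5: LHS = 2·5² + 2·5 + 3 = 63, RHS = 5 + 2 = 7; 63 ≤ 7 — FAILS
Hence LHS − RHS is never zero or negative, i.e. LHS > RHS throughout, so the claimed relation (≤) fails for every integer in [-5, 5].

Answer: None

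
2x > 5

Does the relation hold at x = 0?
x = 0: LHS = 2·0 = 0; 0 > 5 — FAILS

The relation fails at x = 0, so x = 0 is a counterexample.

Answer: No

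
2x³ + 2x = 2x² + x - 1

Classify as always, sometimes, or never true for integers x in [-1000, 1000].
Track d = LHS − RHS over the integers in [-1000, 1000]. Equality would need d = 0, but d changes sign only between consecutive integers, jumping over 0:
x = -1: LHS = 2·(-1)³ + 2·(-1) = -4, RHS = 2·(-1)² + (-1) - 1 = 0; -4 = 0 — FAILS  (d = -4)
x = 0: LHS = 2·0³ + 2·0 = 0, RHS = 2·0² + 0 - 1 = -1; 0 = -1 — FAILS  (d = 1)
Away from these crossings d keeps a constant sign, and checking every integer in [-1000, 1000] confirms d ≠ 0 throughout. Hence the two sides are never equal, so the claimed relation (=) fails for every integer in [-1000, 1000].

No integer in the range satisfies it.

Answer: Never true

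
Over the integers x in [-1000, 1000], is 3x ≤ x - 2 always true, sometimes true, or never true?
Holds at x = -1: LHS = 3·(-1) = -3, RHS = (-1) - 2 = -3; -3 ≤ -3 — holds
Fails at x = 0: LHS = 3·0 = 0, RHS = 0 - 2 = -2; 0 ≤ -2 — FAILS
It is satisfied by some integers in the range but not all.

Answer: Sometimes true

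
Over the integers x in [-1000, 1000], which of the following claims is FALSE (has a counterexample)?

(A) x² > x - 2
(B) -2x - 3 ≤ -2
(A) Over all integers in [-1000, 1000], LHS − RHS is smallest at x = 0, where it equals 2:
x = 0: LHS = 0² = 0, RHS = 0 - 2 = -2; 0 > -2 — holds
At the ends of the range:
x = -1000: LHS = (-1000)² = 1000000, RHS = (-1000) - 2 = -1002; 1000000 > -1002 — holds
x = 1000: LHS = 1000² = 1000000, RHS = 1000 - 2 = 998; 1000000 > 998 — holds
Hence LHS − RHS is never zero or negative, i.e. LHS > RHS throughout, so the relation holds for every integer in [-1000, 1000].

(B) x = -1: LHS = -2·(-1) - 3 = -1; -1 ≤ -2 — FAILS

Only (B) has a counterexample.

Answer: B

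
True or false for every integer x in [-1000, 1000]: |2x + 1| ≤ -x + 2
The claim fails at x = 1:
x = 1: LHS = |2·1 + 1| = |3| = 3, RHS = -1 + 2 = 1; 3 ≤ 1 — FAILS

Because a single integer refutes it, the statement is false.

Answer: False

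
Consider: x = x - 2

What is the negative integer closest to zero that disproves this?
Testing negative integers from -1 downward:
x = -1: RHS = (-1) - 2 = -3; -1 = -3 — FAILS  ← closest negative counterexample to 0

Answer: x = -1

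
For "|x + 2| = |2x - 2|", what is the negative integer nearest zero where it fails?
Testing negative integers from -1 downward:
x = -1: LHS = |(-1) + 2| = |1| = 1, RHS = |2·(-1) - 2| = |-4| = 4; 1 = 4 — FAILS  ← closest negative counterexample to 0

Answer: x = -1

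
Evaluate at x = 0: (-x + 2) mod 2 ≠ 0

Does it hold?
x = 0: LHS = (-0 + 2) mod 2 = 2 mod 2 = 0; 0 ≠ 0 — FAILS

The relation fails at x = 0, so x = 0 is a counterexample.

Answer: No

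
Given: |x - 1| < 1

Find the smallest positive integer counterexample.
Testing positive integers:
x = 1: LHS = |1 - 1| = |0| = 0; 0 < 1 — holds
x = 2: LHS = |2 - 1| = |1| = 1; 1 < 1 — FAILS  ← smallest positive counterexample

Answer: x = 2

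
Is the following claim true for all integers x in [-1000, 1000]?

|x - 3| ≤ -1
The claim fails at x = 0:
x = 0: LHS = |0 - 3| = |-3| = 3; 3 ≤ -1 — FAILS

Because a single integer refutes it, the statement is false.

Answer: False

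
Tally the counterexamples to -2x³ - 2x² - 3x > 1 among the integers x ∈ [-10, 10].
Counterexamples in [-10, 10]: {0, 1, 2, 3, 4, 5, 6, 7, 8, 9, 10}.

Counting them gives 11 values.

Answer: 11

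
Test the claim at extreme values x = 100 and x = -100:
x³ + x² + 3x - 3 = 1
x = 100: LHS = 100³ + 100² + 3·100 - 3 = 1010297; 1010297 = 1 — FAILS
x = -100: LHS = (-100)³ + (-100)² + 3·(-100) - 3 = -990303; -990303 = 1 — FAILS

Answer: No, fails for both x = 100 and x = -100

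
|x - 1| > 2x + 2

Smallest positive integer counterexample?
Testing positive integers:
x = 1: LHS = |1 - 1| = |0| = 0, RHS = 2·1 + 2 = 4; 0 > 4 — FAILS  ← smallest positive counterexample

Answer: x = 1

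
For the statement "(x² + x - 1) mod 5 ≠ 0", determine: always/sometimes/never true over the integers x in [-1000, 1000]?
Holds at x = 0: LHS = (0² + 0 - 1) mod 5 = (-1) mod 5 = 4; 4 ≠ 0 — holds
Fails at x = 2: LHS = (2² + 2 - 1) mod 5 = 5 mod 5 = 0; 0 ≠ 0 — FAILS
It is satisfied by some integers in the range but not all.

Answer: Sometimes true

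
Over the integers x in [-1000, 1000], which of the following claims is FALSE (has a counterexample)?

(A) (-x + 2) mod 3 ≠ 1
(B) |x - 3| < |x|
(A) x = 1: LHS = (-1 + 2) mod 3 = 1 mod 3 = 1; 1 ≠ 1 — FAILS
(B) x = 0: LHS = |0 - 3| = |-3| = 3, RHS = |0| = 0; 3 < 0 — FAILS

Answer: Both A and B are false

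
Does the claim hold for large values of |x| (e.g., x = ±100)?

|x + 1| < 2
x = 100: LHS = |100 + 1| = |101| = 101; 101 < 2 — FAILS
x = -100: LHS = |(-100) + 1| = |-99| = 99; 99 < 2 — FAILS

Answer: No, fails for both x = 100 and x = -100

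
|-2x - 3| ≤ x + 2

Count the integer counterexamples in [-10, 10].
Counterexamples in [-10, 10]: {-10, -9, -8, -7, -6, -5, -4, -3, -2, 0, 1, 2, 3, 4, 5, 6, 7, 8, 9, 10}.

Counting them gives 20 values.

Answer: 20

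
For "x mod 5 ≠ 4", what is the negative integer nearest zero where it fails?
Testing negative integers from -1 downward:
x = -1: LHS = (-1) mod 5 = 4; 4 ≠ 4 — FAILS  ← closest negative counterexample to 0

Answer: x = -1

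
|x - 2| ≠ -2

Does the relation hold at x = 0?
x = 0: LHS = |0 - 2| = |-2| = 2; 2 ≠ -2 — holds

The relation is satisfied at x = 0.

Answer: Yes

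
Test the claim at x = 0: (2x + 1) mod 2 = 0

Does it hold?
x = 0: LHS = (2·0 + 1) mod 2 = 1 mod 2 = 1; 1 = 0 — FAILS

The relation fails at x = 0, so x = 0 is a counterexample.

Answer: No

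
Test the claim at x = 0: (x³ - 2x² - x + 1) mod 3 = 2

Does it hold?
x = 0: LHS = (0³ - 2·0² - 0 + 1) mod 3 = 1 mod 3 = 1; 1 = 2 — FAILS

The relation fails at x = 0, so x = 0 is a counterexample.

Answer: No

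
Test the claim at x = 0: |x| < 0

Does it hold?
x = 0: LHS = |0| = 0; 0 < 0 — FAILS

The relation fails at x = 0, so x = 0 is a counterexample.

Answer: No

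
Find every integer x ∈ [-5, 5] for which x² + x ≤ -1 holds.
Over all integers in [-5, 5], LHS − RHS is smallest at x = 0, where it equals 1:
x = 0: LHS = 0² + 0 = 0; 0 ≤ -1 — FAILS
At the ends of the range:
x = -5: LHS = (-5)² + (-5) = 20; 20 ≤ -1 — FAILS
x = 5: LHS = 5² + 5 = 30; 30 ≤ -1 — FAILS
Hence LHS − RHS is never zero or negative, i.e. LHS > RHS throughout, so the claimed relation (≤) fails for every integer in [-5, 5].

Answer: None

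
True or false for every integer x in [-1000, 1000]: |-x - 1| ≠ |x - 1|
The claim fails at x = 0:
x = 0: LHS = |-0 - 1| = |-1| = 1, RHS = |0 - 1| = |-1| = 1; 1 ≠ 1 — FAILS

Because a single integer refutes it, the statement is false.

Answer: False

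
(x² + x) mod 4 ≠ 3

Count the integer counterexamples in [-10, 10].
For a polynomial with integer coefficients, its value mod 4 depends only on x mod 4, so it suffices to check one representative of each residue class, x = 0, 1, 2, 3:
x = 0: LHS = (0² + 0) mod 4 = 0 mod 4 = 0; 0 ≠ 3 — holds
x = 1: LHS = (1² + 1) mod 4 = 2 mod 4 = 2; 2 ≠ 3 — holds
x = 2: LHS = (2² + 2) mod 4 = 6 mod 4 = 2; 2 ≠ 3 — holds
x = 3: LHS = (3² + 3) mod 4 = 12 mod 4 = 0; 0 ≠ 3 — holds
The relation holds in every residue class, so the relation holds for every integer in [-10, 10].

No counterexample appears in that range.

Answer: 0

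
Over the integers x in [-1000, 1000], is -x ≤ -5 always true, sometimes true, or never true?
Holds at x = 5: -5 ≤ -5 — holds
Fails at x = 0: LHS = -0 = 0; 0 ≤ -5 — FAILS
It is satisfied by some integers in the range but not all.

Answer: Sometimes true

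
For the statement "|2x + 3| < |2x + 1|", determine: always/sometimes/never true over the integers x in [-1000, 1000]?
Holds at x = -2: LHS = |2·(-2) + 3| = |-1| = 1, RHS = |2·(-2) + 1| = |-3| = 3; 1 < 3 — holds
Fails at x = 0: LHS = |2·0 + 3| = |3| = 3, RHS = |2·0 + 1| = |1| = 1; 3 < 1 — FAILS
It is satisfied by some integers in the range but not all.

Answer: Sometimes true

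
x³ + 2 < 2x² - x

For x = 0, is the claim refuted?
Substitute x = 0 into the relation:
x = 0: LHS = 0³ + 2 = 2, RHS = 2·0² - 0 = 0; 2 < 0 — FAILS

Since the claim fails at x = 0, this value is a counterexample.

Answer: Yes, x = 0 is a counterexample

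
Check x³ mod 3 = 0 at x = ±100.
x = 100: LHS = (100³) mod 3 = 1000000 mod 3 = 1; 1 = 0 — FAILS
x = -100: LHS = ((-100)³) mod 3 = (-1000000) mod 3 = 2; 2 = 0 — FAILS

Answer: No, fails for both x = 100 and x = -100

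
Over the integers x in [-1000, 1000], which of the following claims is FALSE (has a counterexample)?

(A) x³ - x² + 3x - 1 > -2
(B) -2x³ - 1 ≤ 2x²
(A) x = -1: LHS = (-1)³ - (-1)² + 3·(-1) - 1 = -6; -6 > -2 — FAILS
(B) x = -2: LHS = -2·(-2)³ - 1 = 15, RHS = 2·(-2)² = 8; 15 ≤ 8 — FAILS

Answer: Both A and B are false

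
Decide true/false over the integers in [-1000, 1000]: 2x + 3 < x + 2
The claim fails at x = 0:
x = 0: LHS = 2·0 + 3 = 3, RHS = 0 + 2 = 2; 3 < 2 — FAILS

Because a single integer refutes it, the statement is false.

Answer: False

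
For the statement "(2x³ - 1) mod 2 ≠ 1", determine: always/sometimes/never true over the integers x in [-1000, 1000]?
For a polynomial with integer coefficients, its value mod 2 depends only on x mod 2, so it suffices to check one representative of each residue class, x = 0, 1:
x = 0: LHS = (2·0³ - 1) mod 2 = (-1) mod 2 = 1; 1 ≠ 1 — FAILS
x = 1: LHS = (2·1³ - 1) mod 2 = 1 mod 2 = 1; 1 ≠ 1 — FAILS
The relation fails in every residue class, so the claimed relation (≠) fails for every integer in [-1000, 1000].

No integer in the range satisfies it.

Answer: Never true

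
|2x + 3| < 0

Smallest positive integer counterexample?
Testing positive integers:
x = 1: LHS = |2·1 + 3| = |5| = 5; 5 < 0 — FAILS  ← smallest positive counterexample

Answer: x = 1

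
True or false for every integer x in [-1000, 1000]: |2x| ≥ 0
An absolute value is never negative, so the left side is ≥ 0 for every x, while the right side is 0. Tightest case in [-1000, 1000] is x = 0:
x = 0: LHS = |2·0| = |0| = 0; 0 ≥ 0 — holds
Hence LHS − RHS is never negative, i.e. LHS ≥ RHS throughout, so the relation holds for every integer in [-1000, 1000].

No counterexample exists.

Answer: True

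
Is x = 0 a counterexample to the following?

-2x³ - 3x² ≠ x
Substitute x = 0 into the relation:
x = 0: LHS = -2·0³ - 3·0² = 0; 0 ≠ 0 — FAILS

Since the claim fails at x = 0, this value is a counterexample.

Answer: Yes, x = 0 is a counterexample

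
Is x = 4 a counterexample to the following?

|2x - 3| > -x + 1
Substitute x = 4 into the relation:
x = 4: LHS = |2·4 - 3| = |5| = 5, RHS = -4 + 1 = -3; 5 > -3 — holds

The relation holds at x = 4, so it is not a counterexample.

Answer: No, x = 4 is not a counterexample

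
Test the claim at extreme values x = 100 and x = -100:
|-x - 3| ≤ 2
x = 100: LHS = |-100 - 3| = |-103| = 103; 103 ≤ 2 — FAILS
x = -100: LHS = |-(-100) - 3| = |97| = 97; 97 ≤ 2 — FAILS

Answer: No, fails for both x = 100 and x = -100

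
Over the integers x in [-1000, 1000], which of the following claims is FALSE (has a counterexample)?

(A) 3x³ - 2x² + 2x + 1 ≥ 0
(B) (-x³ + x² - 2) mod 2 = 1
(A) x = -1: LHS = 3·(-1)³ - 2·(-1)² + 2·(-1) + 1 = -6; -6 ≥ 0 — FAILS
(B) x = 0: LHS = (-0³ + 0² - 2) mod 2 = (-2) mod 2 = 0; 0 = 1 — FAILS

Answer: Both A and B are false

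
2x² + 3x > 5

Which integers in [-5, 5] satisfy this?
Holds for: {-5, -4, -3, 2, 3, 4, 5}
Fails for: {-2, -1, 0, 1}

Answer: {-5, -4, -3, 2, 3, 4, 5}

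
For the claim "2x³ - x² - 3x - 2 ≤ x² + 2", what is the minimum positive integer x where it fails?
Testing positive integers:
x = 1: LHS = 2·1³ - 1² - 3·1 - 2 = -4, RHS = 1² + 2 = 3; -4 ≤ 3 — holds
x = 2: LHS = 2·2³ - 2² - 3·2 - 2 = 4, RHS = 2² + 2 = 6; 4 ≤ 6 — holds
x = 3: LHS = 2·3³ - 3² - 3·3 - 2 = 34, RHS = 3² + 2 = 11; 34 ≤ 11 — FAILS  ← smallest positive counterexample

Answer: x = 3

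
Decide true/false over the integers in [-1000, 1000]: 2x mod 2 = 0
For a polynomial with integer coefficients, its value mod 2 depends only on x mod 2, so it suffices to check one representative of each residue class, x = 0, 1:
x = 0: LHS = (2·0) mod 2 = 0 mod 2 = 0; 0 = 0 — holds
x = 1: LHS = (2·1) mod 2 = 2 mod 2 = 0; 0 = 0 — holds
The relation holds in every residue class, so the relation holds for every integer in [-1000, 1000].

No counterexample exists.

Answer: True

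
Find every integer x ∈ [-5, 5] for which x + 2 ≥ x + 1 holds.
Over all integers in [-5, 5], LHS − RHS is smallest at x = 0, where it equals 1:
x = 0: LHS = 0 + 2 = 2, RHS = 0 + 1 = 1; 2 ≥ 1 — holds
At the ends of the range:
x = -5: LHS = (-5) + 2 = -3, RHS = (-5) + 1 = -4; -3 ≥ -4 — holds
x = 5: LHS = 5 + 2 = 7, RHS = 5 + 1 = 6; 7 ≥ 6 — holds
Hence LHS − RHS is never negative, i.e. LHS ≥ RHS throughout, so the relation holds for every integer in [-5, 5].

Answer: All integers in [-5, 5]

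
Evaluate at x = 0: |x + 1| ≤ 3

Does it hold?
x = 0: LHS = |0 + 1| = |1| = 1; 1 ≤ 3 — holds

The relation is satisfied at x = 0.

Answer: Yes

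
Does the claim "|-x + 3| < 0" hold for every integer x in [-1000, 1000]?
The claim fails at x = 0:
x = 0: LHS = |-0 + 3| = |3| = 3; 3 < 0 — FAILS

Because a single integer refutes it, the statement is false.

Answer: False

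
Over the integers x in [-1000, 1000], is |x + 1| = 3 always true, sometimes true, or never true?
Holds at x = 2: LHS = |2 + 1| = |3| = 3; 3 = 3 — holds
Fails at x = 0: LHS = |0 + 1| = |1| = 1; 1 = 3 — FAILS
It is satisfied by some integers in the range but not all.

Answer: Sometimes true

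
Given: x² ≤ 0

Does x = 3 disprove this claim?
Substitute x = 3 into the relation:
x = 3: LHS = 3² = 9; 9 ≤ 0 — FAILS

Since the claim fails at x = 3, this value is a counterexample.

Answer: Yes, x = 3 is a counterexample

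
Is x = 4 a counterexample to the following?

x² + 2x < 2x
Substitute x = 4 into the relation:
x = 4: LHS = 4² + 2·4 = 24, RHS = 2·4 = 8; 24 < 8 — FAILS

Since the claim fails at x = 4, this value is a counterexample.

Answer: Yes, x = 4 is a counterexample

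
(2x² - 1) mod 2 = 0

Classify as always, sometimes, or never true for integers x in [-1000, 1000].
For a polynomial with integer coefficients, its value mod 2 depends only on x mod 2, so it suffices to check one representative of each residue class, x = 0, 1:
x = 0: LHS = (2·0² - 1) mod 2 = (-1) mod 2 = 1; 1 = 0 — FAILS
x = 1: LHS = (2·1² - 1) mod 2 = 1 mod 2 = 1; 1 = 0 — FAILS
The relation fails in every residue class, so the claimed relation (=) fails for every integer in [-1000, 1000].

No integer in the range satisfies it.

Answer: Never true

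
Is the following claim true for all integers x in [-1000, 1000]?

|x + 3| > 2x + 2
The claim fails at x = 1:
x = 1: LHS = |1 + 3| = |4| = 4, RHS = 2·1 + 2 = 4; 4 > 4 — FAILS

Because a single integer refutes it, the statement is false.

Answer: False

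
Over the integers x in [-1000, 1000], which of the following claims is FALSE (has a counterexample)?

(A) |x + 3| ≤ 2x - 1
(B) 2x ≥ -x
(A) x = 0: LHS = |0 + 3| = |3| = 3, RHS = 2·0 - 1 = -1; 3 ≤ -1 — FAILS
(B) x = -1: LHS = 2·(-1) = -2, RHS = -(-1) = 1; -2 ≥ 1 — FAILS

Answer: Both A and B are false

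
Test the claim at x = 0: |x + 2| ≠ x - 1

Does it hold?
x = 0: LHS = |0 + 2| = |2| = 2, RHS = 0 - 1 = -1; 2 ≠ -1 — holds

The relation is satisfied at x = 0.

Answer: Yes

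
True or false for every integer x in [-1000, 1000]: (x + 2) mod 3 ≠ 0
The claim fails at x = 1:
x = 1: LHS = (1 + 2) mod 3 = 3 mod 3 = 0; 0 ≠ 0 — FAILS

Because a single integer refutes it, the statement is false.

Answer: False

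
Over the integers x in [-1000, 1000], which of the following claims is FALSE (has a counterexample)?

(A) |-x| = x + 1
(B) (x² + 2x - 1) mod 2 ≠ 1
(A) x = 0: LHS = |-0| = |0| = 0, RHS = 0 + 1 = 1; 0 = 1 — FAILS
(B) x = 0: LHS = (0² + 2·0 - 1) mod 2 = (-1) mod 2 = 1; 1 ≠ 1 — FAILS

Answer: Both A and B are false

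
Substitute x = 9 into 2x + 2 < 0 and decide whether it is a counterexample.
Substitute x = 9 into the relation:
x = 9: LHS = 2·9 + 2 = 20; 20 < 0 — FAILS

Since the claim fails at x = 9, this value is a counterexample.

Answer: Yes, x = 9 is a counterexample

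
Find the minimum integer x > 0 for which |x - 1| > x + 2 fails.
Testing positive integers:
x = 1: LHS = |1 - 1| = |0| = 0, RHS = 1 + 2 = 3; 0 > 3 — FAILS  ← smallest positive counterexample

Answer: x = 1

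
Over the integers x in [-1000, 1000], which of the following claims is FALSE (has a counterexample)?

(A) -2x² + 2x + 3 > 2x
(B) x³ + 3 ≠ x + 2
(A) x = 2: LHS = -2·2² + 2·2 + 3 = -1, RHS = 2·2 = 4; -1 > 4 — FAILS

(B) Track d = LHS − RHS over the integers in [-1000, 1000]. Equality would need d = 0, but d changes sign only between consecutive integers, jumping over 0:
x = -2: LHS = (-2)³ + 3 = -5, RHS = (-2) + 2 = 0; -5 ≠ 0 — holds  (d = -5)
x = -1: LHS = (-1)³ + 3 = 2, RHS = (-1) + 2 = 1; 2 ≠ 1 — holds  (d = 1)
Away from these crossings d keeps a constant sign, and checking every integer in [-1000, 1000] confirms d ≠ 0 throughout. Hence the two sides are never equal, so the relation holds for every integer in [-1000, 1000].

Only (A) has a counterexample.

Answer: A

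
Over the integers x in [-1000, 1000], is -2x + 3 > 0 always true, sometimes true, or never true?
Holds at x = 0: LHS = -2·0 + 3 = 3; 3 > 0 — holds
Fails at x = 2: LHS = -2·2 + 3 = -1; -1 > 0 — FAILS
It is satisfied by some integers in the range but not all.

Answer: Sometimes true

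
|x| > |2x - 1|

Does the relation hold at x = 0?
x = 0: LHS = |0| = 0, RHS = |2·0 - 1| = |-1| = 1; 0 > 1 — FAILS

The relation fails at x = 0, so x = 0 is a counterexample.

Answer: No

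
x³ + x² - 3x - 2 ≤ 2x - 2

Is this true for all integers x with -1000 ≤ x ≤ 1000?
The claim fails at x = -1:
x = -1: LHS = (-1)³ + (-1)² - 3·(-1) - 2 = 1, RHS = 2·(-1) - 2 = -4; 1 ≤ -4 — FAILS

Because a single integer refutes it, the statement is false.

Answer: False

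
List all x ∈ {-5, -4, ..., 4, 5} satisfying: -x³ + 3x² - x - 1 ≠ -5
Track d = LHS − RHS over the integers in [-5, 5]. Equality would need d = 0, but d changes sign only between consecutive integers, jumping over 0:
x = 3: LHS = -3³ + 3·3² - 3 - 1 = -4; -4 ≠ -5 — holds  (d = 1)
x = 4: LHS = -4³ + 3·4² - 4 - 1 = -21; -21 ≠ -5 — holds  (d = -16)
Away from these crossings d keeps a constant sign, and checking every integer in [-5, 5] confirms d ≠ 0 throughout. Hence the two sides are never equal, so the relation holds for every integer in [-5, 5].

Answer: All integers in [-5, 5]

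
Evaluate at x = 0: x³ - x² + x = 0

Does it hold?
x = 0: LHS = 0³ - 0² + 0 = 0; 0 = 0 — holds

The relation is satisfied at x = 0.

Answer: Yes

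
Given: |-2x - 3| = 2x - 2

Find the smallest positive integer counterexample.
Testing positive integers:
x = 1: LHS = |-2·1 - 3| = |-5| = 5, RHS = 2·1 - 2 = 0; 5 = 0 — FAILS  ← smallest positive counterexample

Answer: x = 1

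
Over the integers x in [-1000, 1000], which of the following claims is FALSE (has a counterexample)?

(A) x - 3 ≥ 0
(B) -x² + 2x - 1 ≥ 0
(A) x = 0: LHS = 0 - 3 = -3; -3 ≥ 0 — FAILS
(B) x = 0: LHS = -0² + 2·0 - 1 = -1; -1 ≥ 0 — FAILS

Answer: Both A and B are false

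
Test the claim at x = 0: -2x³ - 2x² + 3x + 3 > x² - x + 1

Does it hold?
x = 0: LHS = -2·0³ - 2·0² + 3·0 + 3 = 3, RHS = 0² - 0 + 1 = 1; 3 > 1 — holds

The relation is satisfied at x = 0.

Answer: Yes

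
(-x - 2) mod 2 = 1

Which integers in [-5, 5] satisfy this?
Holds for: {-5, -3, -1, 1, 3, 5}
Fails for: {-4, -2, 0, 2, 4}

Answer: {-5, -3, -1, 1, 3, 5}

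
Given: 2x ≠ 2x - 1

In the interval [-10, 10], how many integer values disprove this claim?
Over all integers in [-10, 10], LHS − RHS is always positive; it is smallest at x = 0, where it equals 1:
x = 0: LHS = 2·0 = 0, RHS = 2·0 - 1 = -1; 0 ≠ -1 — holds
At the ends of the range:
x = -10: LHS = 2·(-10) = -20, RHS = 2·(-10) - 1 = -21; -20 ≠ -21 — holds
x = 10: LHS = 2·10 = 20, RHS = 2·10 - 1 = 19; 20 ≠ 19 — holds
Hence LHS − RHS is never 0, i.e. the two sides are never equal, so the relation holds for every integer in [-10, 10].

No counterexample appears in that range.

Answer: 0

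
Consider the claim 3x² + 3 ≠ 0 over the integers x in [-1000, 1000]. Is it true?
Over all integers in [-1000, 1000], LHS − RHS is always positive; it is smallest at x = 0, where it equals 3:
x = 0: LHS = 3·0² + 3 = 3; 3 ≠ 0 — holds
At the ends of the range:
x = -1000: LHS = 3·(-1000)² + 3 = 3000003; 3000003 ≠ 0 — holds
x = 1000: LHS = 3·1000² + 3 = 3000003; 3000003 ≠ 0 — holds
Hence LHS − RHS is never 0, i.e. the two sides are never equal, so the relation holds for every integer in [-1000, 1000].

No counterexample exists.

Answer: True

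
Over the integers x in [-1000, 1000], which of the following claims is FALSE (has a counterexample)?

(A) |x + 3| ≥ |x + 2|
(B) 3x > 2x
(A) x = -3: LHS = |(-3) + 3| = |0| = 0, RHS = |(-3) + 2| = |-1| = 1; 0 ≥ 1 — FAILS
(B) x = 0: LHS = 3·0 = 0, RHS = 2·0 = 0; 0 > 0 — FAILS

Answer: Both A and B are false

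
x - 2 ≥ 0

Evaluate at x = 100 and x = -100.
x = 100: LHS = 100 - 2 = 98; 98 ≥ 0 — holds
x = -100: LHS = (-100) - 2 = -102; -102 ≥ 0 — FAILS

Answer: Partially: holds for x = 100, fails for x = -100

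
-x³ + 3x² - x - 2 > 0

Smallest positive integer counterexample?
Testing positive integers:
x = 1: LHS = -1³ + 3·1² - 1 - 2 = -1; -1 > 0 — FAILS  ← smallest positive counterexample

Answer: x = 1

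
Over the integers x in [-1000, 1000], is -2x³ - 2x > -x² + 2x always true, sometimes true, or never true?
Holds at x = -1: LHS = -2·(-1)³ - 2·(-1) = 4, RHS = -(-1)² + 2·(-1) = -3; 4 > -3 — holds
Fails at x = 0: LHS = -2·0³ - 2·0 = 0, RHS = -0² + 2·0 = 0; 0 > 0 — FAILS
It is satisfied by some integers in the range but not all.

Answer: Sometimes true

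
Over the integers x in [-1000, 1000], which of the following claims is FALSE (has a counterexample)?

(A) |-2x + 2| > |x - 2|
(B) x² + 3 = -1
(A) x = 0: LHS = |-2·0 + 2| = |2| = 2, RHS = |0 - 2| = |-2| = 2; 2 > 2 — FAILS
(B) x = 0: LHS = 0² + 3 = 3; 3 = -1 — FAILS

Answer: Both A and B are false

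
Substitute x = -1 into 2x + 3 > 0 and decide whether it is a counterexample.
Substitute x = -1 into the relation:
x = -1: LHS = 2·(-1) + 3 = 1; 1 > 0 — holds

The claim holds here, so x = -1 is not a counterexample. (A counterexample exists elsewhere, e.g. x = -2.)

Answer: No, x = -1 is not a counterexample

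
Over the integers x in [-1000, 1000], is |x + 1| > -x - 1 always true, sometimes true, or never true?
Holds at x = 0: LHS = |0 + 1| = |1| = 1, RHS = -0 - 1 = -1; 1 > -1 — holds
Fails at x = -1: LHS = |(-1) + 1| = |0| = 0, RHS = -(-1) - 1 = 0; 0 > 0 — FAILS
It is satisfied by some integers in the range but not all.

Answer: Sometimes true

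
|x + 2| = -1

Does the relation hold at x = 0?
x = 0: LHS = |0 + 2| = |2| = 2; 2 = -1 — FAILS

The relation fails at x = 0, so x = 0 is a counterexample.

Answer: No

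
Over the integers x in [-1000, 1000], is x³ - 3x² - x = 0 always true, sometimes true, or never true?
Holds at x = 0: LHS = 0³ - 3·0² - 0 = 0; 0 = 0 — holds
Fails at x = 1: LHS = 1³ - 3·1² - 1 = -3; -3 = 0 — FAILS
It is satisfied by some integers in the range but not all.

Answer: Sometimes true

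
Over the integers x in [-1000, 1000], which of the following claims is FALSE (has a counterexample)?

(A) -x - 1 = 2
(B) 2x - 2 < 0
(A) x = 0: LHS = -0 - 1 = -1; -1 = 2 — FAILS
(B) x = 1: LHS = 2·1 - 2 = 0; 0 < 0 — FAILS

Answer: Both A and B are false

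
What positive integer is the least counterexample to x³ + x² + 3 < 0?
Testing positive integers:
x = 1: LHS = 1³ + 1² + 3 = 5; 5 < 0 — FAILS  ← smallest positive counterexample

Answer: x = 1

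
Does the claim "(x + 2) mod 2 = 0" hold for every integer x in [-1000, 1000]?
The claim fails at x = 1:
x = 1: LHS = (1 + 2) mod 2 = 3 mod 2 = 1; 1 = 0 — FAILS

Because a single integer refutes it, the statement is false.

Answer: False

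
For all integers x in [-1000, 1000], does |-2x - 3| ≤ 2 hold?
The claim fails at x = 0:
x = 0: LHS = |-2·0 - 3| = |-3| = 3; 3 ≤ 2 — FAILS

Because a single integer refutes it, the statement is false.

Answer: False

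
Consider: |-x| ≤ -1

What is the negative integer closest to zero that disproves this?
Testing negative integers from -1 downward:
x = -1: LHS = |-(-1)| = |1| = 1; 1 ≤ -1 — FAILS  ← closest negative counterexample to 0

Answer: x = -1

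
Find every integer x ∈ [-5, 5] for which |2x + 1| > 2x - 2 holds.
Over all integers in [-5, 5], LHS − RHS is smallest at x = 0, where it equals 3:
x = 0: LHS = |2·0 + 1| = |1| = 1, RHS = 2·0 - 2 = -2; 1 > -2 — holds
At the ends of the range:
x = -5: LHS = |2·(-5) + 1| = |-9| = 9, RHS = 2·(-5) - 2 = -12; 9 > -12 — holds
x = 5: LHS = |2·5 + 1| = |11| = 11, RHS = 2·5 - 2 = 8; 11 > 8 — holds
Hence LHS − RHS is never zero or negative, i.e. LHS > RHS throughout, so the relation holds for every integer in [-5, 5].

Answer: All integers in [-5, 5]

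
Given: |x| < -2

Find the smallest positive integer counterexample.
Testing positive integers:
x = 1: LHS = |1| = 1; 1 < -2 — FAILS  ← smallest positive counterexample

Answer: x = 1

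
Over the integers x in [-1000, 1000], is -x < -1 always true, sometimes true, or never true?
Holds at x = 2: -2 < -1 — holds
Fails at x = 0: LHS = -0 = 0; 0 < -1 — FAILS
It is satisfied by some integers in the range but not all.

Answer: Sometimes true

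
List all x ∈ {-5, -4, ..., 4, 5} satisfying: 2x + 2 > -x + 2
Holds for: {1, 2, 3, 4, 5}
Fails for: {-5, -4, -3, -2, -1, 0}

Answer: {1, 2, 3, 4, 5}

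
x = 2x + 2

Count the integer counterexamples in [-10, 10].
Counterexamples in [-10, 10]: {-10, -9, -8, -7, -6, -5, -4, -3, -1, 0, 1, 2, 3, 4, 5, 6, 7, 8, 9, 10}.

Counting them gives 20 values.

Answer: 20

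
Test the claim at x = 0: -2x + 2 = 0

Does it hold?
x = 0: LHS = -2·0 + 2 = 2; 2 = 0 — FAILS

The relation fails at x = 0, so x = 0 is a counterexample.

Answer: No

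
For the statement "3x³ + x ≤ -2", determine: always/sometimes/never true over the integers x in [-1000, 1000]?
Holds at x = -1: LHS = 3·(-1)³ + (-1) = -4; -4 ≤ -2 — holds
Fails at x = 0: LHS = 3·0³ + 0 = 0; 0 ≤ -2 — FAILS
It is satisfied by some integers in the range but not all.

Answer: Sometimes true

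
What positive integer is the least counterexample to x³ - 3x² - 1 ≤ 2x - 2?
Testing positive integers:
x = 1: LHS = 1³ - 3·1² - 1 = -3, RHS = 2·1 - 2 = 0; -3 ≤ 0 — holds
x = 2: LHS = 2³ - 3·2² - 1 = -5, RHS = 2·2 - 2 = 2; -5 ≤ 2 — holds
x = 3: LHS = 3³ - 3·3² - 1 = -1, RHS = 2·3 - 2 = 4; -1 ≤ 4 — holds
x = 4: LHS = 4³ - 3·4² - 1 = 15, RHS = 2·4 - 2 = 6; 15 ≤ 6 — FAILS  ← smallest positive counterexample

Answer: x = 4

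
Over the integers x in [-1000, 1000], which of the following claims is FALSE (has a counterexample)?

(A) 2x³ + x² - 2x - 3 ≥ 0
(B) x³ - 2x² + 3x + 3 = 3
(A) x = 0: LHS = 2·0³ + 0² - 2·0 - 3 = -3; -3 ≥ 0 — FAILS
(B) x = 1: LHS = 1³ - 2·1² + 3·1 + 3 = 5; 5 = 3 — FAILS

Answer: Both A and B are false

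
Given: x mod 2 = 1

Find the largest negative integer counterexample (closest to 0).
Testing negative integers from -1 downward:
x = -1: LHS = (-1) mod 2 = 1; 1 = 1 — holds
x = -2: LHS = (-2) mod 2 = 0; 0 = 1 — FAILS  ← closest negative counterexample to 0

Answer: x = -2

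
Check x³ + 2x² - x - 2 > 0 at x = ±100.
x = 100: LHS = 100³ + 2·100² - 100 - 2 = 1019898; 1019898 > 0 — holds
x = -100: LHS = (-100)³ + 2·(-100)² - (-100) - 2 = -979902; -979902 > 0 — FAILS

Answer: Partially: holds for x = 100, fails for x = -100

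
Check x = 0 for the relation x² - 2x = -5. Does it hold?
x = 0: LHS = 0² - 2·0 = 0; 0 = -5 — FAILS

The relation fails at x = 0, so x = 0 is a counterexample.

Answer: No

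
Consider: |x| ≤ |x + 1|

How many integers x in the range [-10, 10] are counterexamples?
Counterexamples in [-10, 10]: {-10, -9, -8, -7, -6, -5, -4, -3, -2, -1}.

Counting them gives 10 values.

Answer: 10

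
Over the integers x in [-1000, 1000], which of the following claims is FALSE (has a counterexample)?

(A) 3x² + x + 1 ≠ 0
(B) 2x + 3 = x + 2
(A) Over all integers in [-1000, 1000], LHS − RHS is always positive; it is smallest at x = 0, where it equals 1:
x = 0: LHS = 3·0² + 0 + 1 = 1; 1 ≠ 0 — holds
At the ends of the range:
x = -1000: LHS = 3·(-1000)² + (-1000) + 1 = 2999001; 2999001 ≠ 0 — holds
x = 1000: LHS = 3·1000² + 1000 + 1 = 3001001; 3001001 ≠ 0 — holds
Hence LHS − RHS is never 0, i.e. the two sides are never equal, so the relation holds for every integer in [-1000, 1000].

(B) x = 0: LHS = 2·0 + 3 = 3, RHS = 0 + 2 = 2; 3 = 2 — FAILS

Only (B) has a counterexample.

Answer: B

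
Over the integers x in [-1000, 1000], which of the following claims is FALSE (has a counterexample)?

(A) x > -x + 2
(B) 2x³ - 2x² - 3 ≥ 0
(A) x = 0: RHS = -0 + 2 = 2; 0 > 2 — FAILS
(B) x = 0: LHS = 2·0³ - 2·0² - 3 = -3; -3 ≥ 0 — FAILS

Answer: Both A and B are false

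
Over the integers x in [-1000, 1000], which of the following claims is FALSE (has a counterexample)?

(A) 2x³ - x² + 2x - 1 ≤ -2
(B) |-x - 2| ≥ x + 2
(A) x = 0: LHS = 2·0³ - 0² + 2·0 - 1 = -1; -1 ≤ -2 — FAILS

(B) Over all integers in [-1000, 1000], LHS − RHS is smallest at x = 0, where it equals 0:
x = 0: LHS = |-0 - 2| = |-2| = 2, RHS = 0 + 2 = 2; 2 ≥ 2 — holds
At the ends of the range:
x = -1000: LHS = |-(-1000) - 2| = |998| = 998, RHS = (-1000) + 2 = -998; 998 ≥ -998 — holds
x = 1000: LHS = |-1000 - 2| = |-1002| = 1002, RHS = 1000 + 2 = 1002; 1002 ≥ 1002 — holds
Hence LHS − RHS is never negative, i.e. LHS ≥ RHS throughout, so the relation holds for every integer in [-1000, 1000].

Only (A) has a counterexample.

Answer: A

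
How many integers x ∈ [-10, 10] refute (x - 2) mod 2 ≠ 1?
Counterexamples in [-10, 10]: {-9, -7, -5, -3, -1, 1, 3, 5, 7, 9}.

Counting them gives 10 values.

Answer: 10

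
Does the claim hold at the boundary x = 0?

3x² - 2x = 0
x = 0: LHS = 3·0² - 2·0 = 0; 0 = 0 — holds

The relation is satisfied at x = 0.

Answer: Yes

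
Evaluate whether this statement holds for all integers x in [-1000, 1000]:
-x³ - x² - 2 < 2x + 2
The claim fails at x = -2:
x = -2: LHS = -(-2)³ - (-2)² - 2 = 2, RHS = 2·(-2) + 2 = -2; 2 < -2 — FAILS

Because a single integer refutes it, the statement is false.

Answer: False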